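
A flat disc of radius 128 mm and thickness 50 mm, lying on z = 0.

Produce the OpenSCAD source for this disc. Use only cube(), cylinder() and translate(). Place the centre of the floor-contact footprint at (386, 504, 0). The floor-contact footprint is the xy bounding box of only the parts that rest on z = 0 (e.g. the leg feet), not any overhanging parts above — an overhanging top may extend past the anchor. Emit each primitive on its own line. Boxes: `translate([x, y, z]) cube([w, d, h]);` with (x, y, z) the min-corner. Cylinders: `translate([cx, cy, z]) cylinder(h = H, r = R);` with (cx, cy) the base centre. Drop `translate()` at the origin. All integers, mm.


translate([386, 504, 0]) cylinder(h = 50, r = 128);


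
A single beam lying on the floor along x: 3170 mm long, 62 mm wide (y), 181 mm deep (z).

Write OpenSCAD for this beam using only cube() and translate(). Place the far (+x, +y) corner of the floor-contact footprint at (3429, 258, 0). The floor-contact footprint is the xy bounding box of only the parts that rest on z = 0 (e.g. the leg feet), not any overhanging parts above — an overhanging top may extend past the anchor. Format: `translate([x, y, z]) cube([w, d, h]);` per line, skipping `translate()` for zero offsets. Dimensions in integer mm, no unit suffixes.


translate([259, 196, 0]) cube([3170, 62, 181]);


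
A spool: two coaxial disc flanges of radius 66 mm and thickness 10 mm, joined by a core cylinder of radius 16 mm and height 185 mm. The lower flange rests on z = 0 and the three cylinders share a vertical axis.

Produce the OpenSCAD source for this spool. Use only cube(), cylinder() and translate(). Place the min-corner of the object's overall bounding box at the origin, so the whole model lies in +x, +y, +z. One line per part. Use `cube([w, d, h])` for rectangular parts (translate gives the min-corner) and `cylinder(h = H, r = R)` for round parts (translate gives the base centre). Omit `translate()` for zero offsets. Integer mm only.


translate([66, 66, 0]) cylinder(h = 10, r = 66);
translate([66, 66, 10]) cylinder(h = 185, r = 16);
translate([66, 66, 195]) cylinder(h = 10, r = 66);


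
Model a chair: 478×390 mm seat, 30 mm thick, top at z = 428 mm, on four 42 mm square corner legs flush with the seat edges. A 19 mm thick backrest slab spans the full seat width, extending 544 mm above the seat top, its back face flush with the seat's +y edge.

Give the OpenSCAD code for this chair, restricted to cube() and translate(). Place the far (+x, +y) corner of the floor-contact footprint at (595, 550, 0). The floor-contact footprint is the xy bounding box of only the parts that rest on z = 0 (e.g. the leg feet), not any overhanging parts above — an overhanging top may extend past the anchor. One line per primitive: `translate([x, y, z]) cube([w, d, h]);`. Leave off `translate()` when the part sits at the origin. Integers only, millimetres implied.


translate([117, 160, 398]) cube([478, 390, 30]);
translate([117, 160, 0]) cube([42, 42, 398]);
translate([553, 160, 0]) cube([42, 42, 398]);
translate([117, 508, 0]) cube([42, 42, 398]);
translate([553, 508, 0]) cube([42, 42, 398]);
translate([117, 531, 428]) cube([478, 19, 544]);


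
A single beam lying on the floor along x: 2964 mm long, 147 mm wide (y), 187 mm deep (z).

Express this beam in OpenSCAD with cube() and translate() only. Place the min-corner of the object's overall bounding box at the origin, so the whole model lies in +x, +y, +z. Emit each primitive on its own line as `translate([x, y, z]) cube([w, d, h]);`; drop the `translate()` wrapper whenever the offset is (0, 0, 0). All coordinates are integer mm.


cube([2964, 147, 187]);


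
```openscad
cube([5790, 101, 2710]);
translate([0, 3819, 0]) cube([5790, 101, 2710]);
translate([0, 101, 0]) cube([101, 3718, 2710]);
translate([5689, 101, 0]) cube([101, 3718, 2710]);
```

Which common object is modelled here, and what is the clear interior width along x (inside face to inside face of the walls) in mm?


A house (or room) frame. The interior width is 5588 mm.

Four 2710 mm walls enclosing a rectangle with no floor or roof — a room or house frame. Outside width is 5790 mm and wall thickness is 101 mm, so the interior width is 5790 − 2 × 101 = 5588 mm.


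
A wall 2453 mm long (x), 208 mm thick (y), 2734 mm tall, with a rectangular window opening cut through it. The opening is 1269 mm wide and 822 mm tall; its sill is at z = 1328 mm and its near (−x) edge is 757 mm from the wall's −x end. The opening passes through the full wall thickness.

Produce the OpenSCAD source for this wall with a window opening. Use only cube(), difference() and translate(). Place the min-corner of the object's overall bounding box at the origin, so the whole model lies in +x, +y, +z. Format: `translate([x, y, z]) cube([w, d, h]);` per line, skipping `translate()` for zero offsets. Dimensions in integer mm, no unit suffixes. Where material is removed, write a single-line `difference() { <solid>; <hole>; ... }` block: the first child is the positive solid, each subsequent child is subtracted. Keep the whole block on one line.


difference() { cube([2453, 208, 2734]); translate([757, 0, 1328]) cube([1269, 208, 822]); }


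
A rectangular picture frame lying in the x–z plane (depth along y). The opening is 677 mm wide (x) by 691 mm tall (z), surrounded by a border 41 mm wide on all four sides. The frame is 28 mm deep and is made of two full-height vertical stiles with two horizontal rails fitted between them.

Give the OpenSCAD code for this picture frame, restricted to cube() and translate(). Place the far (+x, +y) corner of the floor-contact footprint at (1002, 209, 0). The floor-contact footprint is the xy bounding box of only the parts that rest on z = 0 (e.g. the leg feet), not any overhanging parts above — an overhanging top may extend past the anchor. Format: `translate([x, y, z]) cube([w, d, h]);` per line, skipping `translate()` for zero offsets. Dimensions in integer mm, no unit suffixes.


translate([243, 181, 0]) cube([41, 28, 773]);
translate([961, 181, 0]) cube([41, 28, 773]);
translate([284, 181, 0]) cube([677, 28, 41]);
translate([284, 181, 732]) cube([677, 28, 41]);


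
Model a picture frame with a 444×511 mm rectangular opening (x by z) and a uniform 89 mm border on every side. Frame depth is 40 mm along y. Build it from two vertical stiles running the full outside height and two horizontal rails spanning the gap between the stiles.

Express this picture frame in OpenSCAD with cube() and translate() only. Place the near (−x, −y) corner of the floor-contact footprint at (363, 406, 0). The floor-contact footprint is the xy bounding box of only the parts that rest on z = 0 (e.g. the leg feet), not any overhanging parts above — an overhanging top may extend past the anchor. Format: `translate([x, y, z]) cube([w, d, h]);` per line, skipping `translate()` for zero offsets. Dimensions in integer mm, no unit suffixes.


translate([363, 406, 0]) cube([89, 40, 689]);
translate([896, 406, 0]) cube([89, 40, 689]);
translate([452, 406, 0]) cube([444, 40, 89]);
translate([452, 406, 600]) cube([444, 40, 89]);


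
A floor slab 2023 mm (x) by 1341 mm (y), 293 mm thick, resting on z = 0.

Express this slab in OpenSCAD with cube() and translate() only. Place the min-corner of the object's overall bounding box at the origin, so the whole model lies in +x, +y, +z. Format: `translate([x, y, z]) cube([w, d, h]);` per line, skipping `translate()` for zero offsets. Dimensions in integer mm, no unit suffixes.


cube([2023, 1341, 293]);


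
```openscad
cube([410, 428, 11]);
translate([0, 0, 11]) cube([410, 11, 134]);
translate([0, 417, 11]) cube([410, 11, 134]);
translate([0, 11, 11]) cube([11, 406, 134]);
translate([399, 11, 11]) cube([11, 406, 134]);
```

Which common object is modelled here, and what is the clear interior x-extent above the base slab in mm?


An open box. The internal width is 388 mm.

A 410×428 base slab with four walls standing on it — an open box. The base is 410 mm wide and the walls are 11 mm thick, so the internal width is 410 − 2 × 11 = 388 mm.


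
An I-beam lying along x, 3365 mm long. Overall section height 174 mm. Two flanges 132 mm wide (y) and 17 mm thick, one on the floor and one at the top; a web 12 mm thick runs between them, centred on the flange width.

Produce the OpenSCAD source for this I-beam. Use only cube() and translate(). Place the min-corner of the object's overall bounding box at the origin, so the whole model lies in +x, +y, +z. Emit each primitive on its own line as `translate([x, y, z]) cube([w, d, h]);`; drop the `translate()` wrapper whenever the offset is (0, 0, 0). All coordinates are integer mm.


cube([3365, 132, 17]);
translate([0, 60, 17]) cube([3365, 12, 140]);
translate([0, 0, 157]) cube([3365, 132, 17]);


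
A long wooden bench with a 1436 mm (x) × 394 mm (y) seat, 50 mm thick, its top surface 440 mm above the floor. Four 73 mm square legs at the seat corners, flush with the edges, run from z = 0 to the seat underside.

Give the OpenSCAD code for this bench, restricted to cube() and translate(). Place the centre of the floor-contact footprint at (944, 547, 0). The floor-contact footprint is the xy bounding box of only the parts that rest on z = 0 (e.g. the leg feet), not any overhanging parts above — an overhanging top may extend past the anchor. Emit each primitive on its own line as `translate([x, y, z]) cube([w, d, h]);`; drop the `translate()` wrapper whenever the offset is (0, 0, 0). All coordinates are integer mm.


translate([226, 350, 390]) cube([1436, 394, 50]);
translate([226, 350, 0]) cube([73, 73, 390]);
translate([226, 671, 0]) cube([73, 73, 390]);
translate([1589, 350, 0]) cube([73, 73, 390]);
translate([1589, 671, 0]) cube([73, 73, 390]);


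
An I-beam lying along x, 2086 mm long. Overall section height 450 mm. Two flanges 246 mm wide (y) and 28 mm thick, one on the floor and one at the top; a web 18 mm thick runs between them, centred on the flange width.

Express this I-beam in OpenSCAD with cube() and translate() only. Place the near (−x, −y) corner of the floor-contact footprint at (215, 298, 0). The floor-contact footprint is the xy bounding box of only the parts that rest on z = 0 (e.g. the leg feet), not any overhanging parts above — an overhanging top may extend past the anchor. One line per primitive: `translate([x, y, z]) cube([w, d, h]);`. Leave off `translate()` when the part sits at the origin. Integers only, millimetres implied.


translate([215, 298, 0]) cube([2086, 246, 28]);
translate([215, 412, 28]) cube([2086, 18, 394]);
translate([215, 298, 422]) cube([2086, 246, 28]);


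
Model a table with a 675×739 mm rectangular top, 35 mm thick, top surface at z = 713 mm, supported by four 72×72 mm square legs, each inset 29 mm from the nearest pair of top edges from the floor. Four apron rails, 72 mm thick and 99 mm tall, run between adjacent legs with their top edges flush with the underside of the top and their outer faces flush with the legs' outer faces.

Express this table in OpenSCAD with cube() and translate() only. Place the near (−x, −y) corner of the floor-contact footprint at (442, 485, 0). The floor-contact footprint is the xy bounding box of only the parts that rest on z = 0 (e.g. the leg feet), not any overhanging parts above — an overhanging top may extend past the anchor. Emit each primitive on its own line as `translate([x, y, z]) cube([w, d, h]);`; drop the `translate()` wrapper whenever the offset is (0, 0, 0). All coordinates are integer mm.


// leg_h = 713 - 35 = 678
// apron z = 678 - 99 = 579
translate([413, 456, 678]) cube([675, 739, 35]);
translate([442, 485, 0]) cube([72, 72, 678]);
translate([987, 485, 0]) cube([72, 72, 678]);
translate([442, 1094, 0]) cube([72, 72, 678]);
translate([987, 1094, 0]) cube([72, 72, 678]);
translate([514, 485, 579]) cube([473, 72, 99]);
translate([514, 1094, 579]) cube([473, 72, 99]);
translate([442, 557, 579]) cube([72, 537, 99]);
translate([987, 557, 579]) cube([72, 537, 99]);


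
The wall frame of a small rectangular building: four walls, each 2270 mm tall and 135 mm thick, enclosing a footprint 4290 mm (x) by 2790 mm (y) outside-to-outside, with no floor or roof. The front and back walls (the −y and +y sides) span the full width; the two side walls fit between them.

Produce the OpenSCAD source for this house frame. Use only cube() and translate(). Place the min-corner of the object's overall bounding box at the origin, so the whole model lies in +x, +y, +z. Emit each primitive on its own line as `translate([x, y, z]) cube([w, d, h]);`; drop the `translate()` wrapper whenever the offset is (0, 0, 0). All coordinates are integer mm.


cube([4290, 135, 2270]);
translate([0, 2655, 0]) cube([4290, 135, 2270]);
translate([0, 135, 0]) cube([135, 2520, 2270]);
translate([4155, 135, 0]) cube([135, 2520, 2270]);


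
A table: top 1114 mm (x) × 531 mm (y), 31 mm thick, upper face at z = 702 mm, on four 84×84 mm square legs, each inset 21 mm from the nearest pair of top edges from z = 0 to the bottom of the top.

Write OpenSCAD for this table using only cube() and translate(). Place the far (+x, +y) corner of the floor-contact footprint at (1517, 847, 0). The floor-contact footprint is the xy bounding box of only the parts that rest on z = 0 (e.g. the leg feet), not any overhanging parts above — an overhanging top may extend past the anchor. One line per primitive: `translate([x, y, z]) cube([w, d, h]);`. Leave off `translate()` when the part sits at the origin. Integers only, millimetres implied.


translate([424, 337, 671]) cube([1114, 531, 31]);
translate([445, 358, 0]) cube([84, 84, 671]);
translate([1433, 358, 0]) cube([84, 84, 671]);
translate([445, 763, 0]) cube([84, 84, 671]);
translate([1433, 763, 0]) cube([84, 84, 671]);


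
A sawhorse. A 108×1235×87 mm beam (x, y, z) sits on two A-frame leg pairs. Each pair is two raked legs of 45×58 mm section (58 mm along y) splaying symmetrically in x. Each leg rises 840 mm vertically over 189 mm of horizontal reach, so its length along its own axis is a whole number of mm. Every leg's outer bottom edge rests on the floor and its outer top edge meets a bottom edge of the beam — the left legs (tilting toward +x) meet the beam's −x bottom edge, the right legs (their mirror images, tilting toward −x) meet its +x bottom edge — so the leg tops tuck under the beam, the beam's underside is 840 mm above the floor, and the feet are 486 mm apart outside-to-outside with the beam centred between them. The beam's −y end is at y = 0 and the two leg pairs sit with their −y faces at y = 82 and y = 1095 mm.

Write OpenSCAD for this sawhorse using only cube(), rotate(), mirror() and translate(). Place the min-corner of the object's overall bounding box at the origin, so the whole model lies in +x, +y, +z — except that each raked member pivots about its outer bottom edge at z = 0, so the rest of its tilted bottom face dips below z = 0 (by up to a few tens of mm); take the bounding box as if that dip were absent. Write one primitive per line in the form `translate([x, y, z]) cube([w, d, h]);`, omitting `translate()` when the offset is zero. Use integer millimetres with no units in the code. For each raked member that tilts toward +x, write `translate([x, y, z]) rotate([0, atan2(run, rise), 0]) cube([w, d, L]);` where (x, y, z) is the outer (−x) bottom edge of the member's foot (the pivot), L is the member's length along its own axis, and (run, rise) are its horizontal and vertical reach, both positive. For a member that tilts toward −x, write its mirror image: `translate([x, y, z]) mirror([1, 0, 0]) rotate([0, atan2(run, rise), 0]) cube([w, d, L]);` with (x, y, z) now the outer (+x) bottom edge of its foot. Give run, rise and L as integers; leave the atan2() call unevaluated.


translate([189, 0, 840]) cube([108, 1235, 87]);
translate([0, 82, 0]) rotate([0, atan2(189, 840), 0]) cube([45, 58, 861]);
translate([486, 82, 0]) mirror([1, 0, 0]) rotate([0, atan2(189, 840), 0]) cube([45, 58, 861]);
translate([0, 1095, 0]) rotate([0, atan2(189, 840), 0]) cube([45, 58, 861]);
translate([486, 1095, 0]) mirror([1, 0, 0]) rotate([0, atan2(189, 840), 0]) cube([45, 58, 861]);


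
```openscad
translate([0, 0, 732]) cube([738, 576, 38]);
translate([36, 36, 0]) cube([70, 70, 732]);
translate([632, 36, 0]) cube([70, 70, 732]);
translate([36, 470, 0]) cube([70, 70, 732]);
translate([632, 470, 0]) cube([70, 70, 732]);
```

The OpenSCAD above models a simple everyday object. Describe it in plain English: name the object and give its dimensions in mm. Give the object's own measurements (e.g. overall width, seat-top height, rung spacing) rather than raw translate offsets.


A table: top 738 mm (x) × 576 mm (y), 38 mm thick, upper face at z = 770 mm, on four 70×70 mm square legs, each inset 36 mm from the nearest pair of top edges from z = 0 to the bottom of the top.


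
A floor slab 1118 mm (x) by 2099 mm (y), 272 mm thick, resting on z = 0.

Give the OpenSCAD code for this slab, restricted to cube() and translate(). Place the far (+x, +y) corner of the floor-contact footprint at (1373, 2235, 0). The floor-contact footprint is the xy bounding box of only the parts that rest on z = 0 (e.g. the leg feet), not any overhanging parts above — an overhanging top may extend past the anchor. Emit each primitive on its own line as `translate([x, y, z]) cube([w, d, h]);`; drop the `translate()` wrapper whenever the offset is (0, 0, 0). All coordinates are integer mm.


translate([255, 136, 0]) cube([1118, 2099, 272]);


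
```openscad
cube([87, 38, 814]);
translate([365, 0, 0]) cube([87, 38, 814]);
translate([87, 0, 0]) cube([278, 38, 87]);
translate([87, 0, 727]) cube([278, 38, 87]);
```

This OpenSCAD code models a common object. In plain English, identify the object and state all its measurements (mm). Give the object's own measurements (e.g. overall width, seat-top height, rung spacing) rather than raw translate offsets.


A rectangular picture frame lying in the x–z plane (depth along y). The opening is 278 mm wide (x) by 640 mm tall (z), surrounded by a border 87 mm wide on all four sides. The frame is 38 mm deep and is made of two full-height vertical stiles with two horizontal rails fitted between them.


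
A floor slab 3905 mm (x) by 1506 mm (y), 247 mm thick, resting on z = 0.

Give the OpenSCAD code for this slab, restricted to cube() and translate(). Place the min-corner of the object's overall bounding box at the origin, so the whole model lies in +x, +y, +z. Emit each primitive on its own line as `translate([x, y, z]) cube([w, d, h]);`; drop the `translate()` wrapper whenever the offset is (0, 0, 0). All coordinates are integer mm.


cube([3905, 1506, 247]);


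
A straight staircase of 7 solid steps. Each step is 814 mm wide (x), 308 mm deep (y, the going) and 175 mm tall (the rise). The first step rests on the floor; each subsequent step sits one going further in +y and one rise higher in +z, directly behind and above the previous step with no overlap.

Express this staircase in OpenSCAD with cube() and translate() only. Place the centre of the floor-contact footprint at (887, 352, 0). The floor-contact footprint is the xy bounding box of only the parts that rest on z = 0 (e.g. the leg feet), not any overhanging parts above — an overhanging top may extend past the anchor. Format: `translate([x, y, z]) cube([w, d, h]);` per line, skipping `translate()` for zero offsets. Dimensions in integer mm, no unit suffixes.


translate([480, 198, 0]) cube([814, 308, 175]);
translate([480, 506, 175]) cube([814, 308, 175]);
translate([480, 814, 350]) cube([814, 308, 175]);
translate([480, 1122, 525]) cube([814, 308, 175]);
translate([480, 1430, 700]) cube([814, 308, 175]);
translate([480, 1738, 875]) cube([814, 308, 175]);
translate([480, 2046, 1050]) cube([814, 308, 175]);


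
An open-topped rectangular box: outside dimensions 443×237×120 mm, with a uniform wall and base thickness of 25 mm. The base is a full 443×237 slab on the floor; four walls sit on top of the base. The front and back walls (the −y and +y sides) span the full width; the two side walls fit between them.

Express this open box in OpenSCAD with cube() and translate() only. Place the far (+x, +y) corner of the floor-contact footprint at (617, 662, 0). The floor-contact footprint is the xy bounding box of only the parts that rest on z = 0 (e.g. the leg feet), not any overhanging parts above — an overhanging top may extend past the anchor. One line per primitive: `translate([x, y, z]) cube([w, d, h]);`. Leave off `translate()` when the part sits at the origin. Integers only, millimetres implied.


translate([174, 425, 0]) cube([443, 237, 25]);
translate([174, 425, 25]) cube([443, 25, 95]);
translate([174, 637, 25]) cube([443, 25, 95]);
translate([174, 450, 25]) cube([25, 187, 95]);
translate([592, 450, 25]) cube([25, 187, 95]);


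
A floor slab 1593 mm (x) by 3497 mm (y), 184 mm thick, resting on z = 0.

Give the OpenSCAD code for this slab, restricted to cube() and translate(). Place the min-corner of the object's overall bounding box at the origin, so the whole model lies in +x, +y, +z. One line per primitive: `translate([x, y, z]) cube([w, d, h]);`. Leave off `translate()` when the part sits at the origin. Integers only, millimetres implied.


cube([1593, 3497, 184]);


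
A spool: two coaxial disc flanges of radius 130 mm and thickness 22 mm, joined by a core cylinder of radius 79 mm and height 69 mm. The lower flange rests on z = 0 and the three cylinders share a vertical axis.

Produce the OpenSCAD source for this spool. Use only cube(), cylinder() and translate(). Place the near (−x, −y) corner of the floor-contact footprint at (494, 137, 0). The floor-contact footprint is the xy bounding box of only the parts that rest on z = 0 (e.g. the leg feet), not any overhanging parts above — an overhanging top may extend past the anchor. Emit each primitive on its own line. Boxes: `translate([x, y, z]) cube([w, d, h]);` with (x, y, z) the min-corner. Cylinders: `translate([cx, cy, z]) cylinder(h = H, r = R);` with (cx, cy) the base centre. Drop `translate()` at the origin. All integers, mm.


translate([624, 267, 0]) cylinder(h = 22, r = 130);
translate([624, 267, 22]) cylinder(h = 69, r = 79);
translate([624, 267, 91]) cylinder(h = 22, r = 130);


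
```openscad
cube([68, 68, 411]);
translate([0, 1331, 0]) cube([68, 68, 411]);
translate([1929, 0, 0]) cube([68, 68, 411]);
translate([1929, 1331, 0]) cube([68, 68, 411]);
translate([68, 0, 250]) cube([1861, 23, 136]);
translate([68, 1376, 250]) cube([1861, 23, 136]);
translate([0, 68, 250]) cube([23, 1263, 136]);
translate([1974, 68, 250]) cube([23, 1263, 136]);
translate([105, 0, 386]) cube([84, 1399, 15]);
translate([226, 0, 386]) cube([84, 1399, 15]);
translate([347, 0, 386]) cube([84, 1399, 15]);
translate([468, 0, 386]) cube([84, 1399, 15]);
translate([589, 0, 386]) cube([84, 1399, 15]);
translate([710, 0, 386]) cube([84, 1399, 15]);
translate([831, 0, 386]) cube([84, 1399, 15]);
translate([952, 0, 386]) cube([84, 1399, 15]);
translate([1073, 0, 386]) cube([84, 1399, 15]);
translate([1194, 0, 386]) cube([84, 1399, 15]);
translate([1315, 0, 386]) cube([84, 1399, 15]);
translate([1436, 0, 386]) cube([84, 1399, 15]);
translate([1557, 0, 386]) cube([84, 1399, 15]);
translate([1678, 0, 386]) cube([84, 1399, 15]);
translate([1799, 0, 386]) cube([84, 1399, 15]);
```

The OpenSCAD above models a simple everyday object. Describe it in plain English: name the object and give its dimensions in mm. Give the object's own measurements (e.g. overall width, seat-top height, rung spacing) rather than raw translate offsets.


A bed frame 1997 mm long (x) by 1399 mm wide (y). Four 68×68 mm corner posts, 411 mm tall, at the corners of the footprint. Four rails of 23 mm thickness and 136 mm height run between adjacent posts with their undersides at z = 250 mm, their outer faces flush with the outside of the frame (the two x-running rails run between the posts' inner faces; the two y-running rails run between the posts' inner faces). 15 slats, each 84 mm wide (x) and 15 mm thick, lie across the top of the two x-running rails, running the full 1399 mm width of the frame in y; along x they sit between the end posts with a 37 mm gap after the −x posts and between neighbouring slats, leaving 46 mm before the +x posts.


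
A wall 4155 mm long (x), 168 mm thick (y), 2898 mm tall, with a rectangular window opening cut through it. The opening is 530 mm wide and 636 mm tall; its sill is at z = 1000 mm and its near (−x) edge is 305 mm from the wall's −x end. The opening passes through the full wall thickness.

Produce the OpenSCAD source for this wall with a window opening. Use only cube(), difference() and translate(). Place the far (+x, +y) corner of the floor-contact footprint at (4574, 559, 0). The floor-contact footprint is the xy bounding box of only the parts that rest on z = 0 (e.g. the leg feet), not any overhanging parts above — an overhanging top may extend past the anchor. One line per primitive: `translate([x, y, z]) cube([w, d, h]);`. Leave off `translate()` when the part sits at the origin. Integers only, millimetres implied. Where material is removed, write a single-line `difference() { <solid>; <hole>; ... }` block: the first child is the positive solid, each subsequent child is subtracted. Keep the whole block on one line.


difference() { translate([419, 391, 0]) cube([4155, 168, 2898]); translate([724, 391, 1000]) cube([530, 168, 636]); }


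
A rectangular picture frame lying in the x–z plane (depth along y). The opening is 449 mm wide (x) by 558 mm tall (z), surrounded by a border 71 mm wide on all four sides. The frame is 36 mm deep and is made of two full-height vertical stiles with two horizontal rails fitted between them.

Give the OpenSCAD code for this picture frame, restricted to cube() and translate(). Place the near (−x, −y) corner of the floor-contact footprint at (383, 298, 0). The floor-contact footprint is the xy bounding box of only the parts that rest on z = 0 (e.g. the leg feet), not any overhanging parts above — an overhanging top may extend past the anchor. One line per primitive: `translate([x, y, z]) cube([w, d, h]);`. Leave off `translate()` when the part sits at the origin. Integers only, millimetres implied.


translate([383, 298, 0]) cube([71, 36, 700]);
translate([903, 298, 0]) cube([71, 36, 700]);
translate([454, 298, 0]) cube([449, 36, 71]);
translate([454, 298, 629]) cube([449, 36, 71]);


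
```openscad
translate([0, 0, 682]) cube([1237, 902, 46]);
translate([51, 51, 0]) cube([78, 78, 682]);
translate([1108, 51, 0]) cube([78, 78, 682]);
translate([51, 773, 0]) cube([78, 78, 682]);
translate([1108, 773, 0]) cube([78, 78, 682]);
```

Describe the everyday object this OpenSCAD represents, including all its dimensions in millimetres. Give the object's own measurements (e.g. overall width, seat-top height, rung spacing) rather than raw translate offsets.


A rectangular dining table. The top is 1237×902×46 mm with its upper surface at z = 728 mm. It stands on four 78×78 mm square legs, each inset 51 mm from the nearest pair of top edges, running from the floor to the underside of the top.


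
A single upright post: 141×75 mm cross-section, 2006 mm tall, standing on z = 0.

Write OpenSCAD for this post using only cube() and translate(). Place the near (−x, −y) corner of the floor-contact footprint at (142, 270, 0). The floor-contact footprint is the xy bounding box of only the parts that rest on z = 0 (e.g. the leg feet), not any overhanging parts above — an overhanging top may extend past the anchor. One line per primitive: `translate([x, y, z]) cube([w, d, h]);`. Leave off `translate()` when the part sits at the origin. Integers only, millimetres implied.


translate([142, 270, 0]) cube([141, 75, 2006]);


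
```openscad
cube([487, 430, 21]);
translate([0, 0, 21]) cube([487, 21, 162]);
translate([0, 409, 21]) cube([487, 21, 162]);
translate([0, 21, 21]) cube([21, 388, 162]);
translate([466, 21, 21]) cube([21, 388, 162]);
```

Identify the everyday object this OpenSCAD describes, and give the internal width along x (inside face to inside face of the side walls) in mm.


An open box. The internal width is 445 mm.

A 487×430 base slab with four walls standing on it — an open box. The base is 487 mm wide and the walls are 21 mm thick, so the internal width is 487 − 2 × 21 = 445 mm.


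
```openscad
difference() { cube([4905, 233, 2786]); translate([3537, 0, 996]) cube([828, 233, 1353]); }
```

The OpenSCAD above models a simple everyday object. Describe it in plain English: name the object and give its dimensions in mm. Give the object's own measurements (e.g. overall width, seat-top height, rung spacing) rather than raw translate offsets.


A wall 4905 mm long (x), 233 mm thick (y), 2786 mm tall, with a rectangular window opening cut through it. The opening is 828 mm wide and 1353 mm tall; its sill is at z = 996 mm and its near (−x) edge is 3537 mm from the wall's −x end. The opening passes through the full wall thickness.


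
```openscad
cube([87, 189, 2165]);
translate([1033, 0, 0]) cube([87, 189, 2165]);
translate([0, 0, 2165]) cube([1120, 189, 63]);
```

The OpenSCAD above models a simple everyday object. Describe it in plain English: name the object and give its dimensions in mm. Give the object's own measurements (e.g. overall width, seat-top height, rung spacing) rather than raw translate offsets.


A door frame. The clear opening is 946 mm wide and 2165 mm high. Two 87 mm wide jambs, 189 mm deep, stand either side of the opening from the floor to the top of the opening. A 63 mm thick head sits across the top of both jambs, spanning the full outside width of the frame.


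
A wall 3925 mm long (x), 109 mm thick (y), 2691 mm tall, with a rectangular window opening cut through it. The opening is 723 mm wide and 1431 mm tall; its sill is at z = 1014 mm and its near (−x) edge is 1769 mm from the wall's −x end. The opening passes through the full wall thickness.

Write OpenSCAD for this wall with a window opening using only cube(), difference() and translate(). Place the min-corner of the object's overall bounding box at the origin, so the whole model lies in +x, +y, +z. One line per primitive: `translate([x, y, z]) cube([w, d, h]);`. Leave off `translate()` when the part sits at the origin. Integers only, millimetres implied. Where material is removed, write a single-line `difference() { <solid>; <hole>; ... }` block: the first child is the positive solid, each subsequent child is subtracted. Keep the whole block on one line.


difference() { cube([3925, 109, 2691]); translate([1769, 0, 1014]) cube([723, 109, 1431]); }


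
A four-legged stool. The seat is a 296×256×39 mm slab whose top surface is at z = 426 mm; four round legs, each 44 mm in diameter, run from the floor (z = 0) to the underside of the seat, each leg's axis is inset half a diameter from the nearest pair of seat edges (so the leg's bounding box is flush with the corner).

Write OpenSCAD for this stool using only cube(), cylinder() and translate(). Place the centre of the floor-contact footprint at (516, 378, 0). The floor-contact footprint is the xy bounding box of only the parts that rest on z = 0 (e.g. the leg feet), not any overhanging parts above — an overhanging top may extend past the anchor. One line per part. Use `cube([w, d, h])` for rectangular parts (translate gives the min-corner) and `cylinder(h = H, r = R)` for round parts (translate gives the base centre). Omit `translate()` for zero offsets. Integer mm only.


translate([368, 250, 387]) cube([296, 256, 39]);
translate([390, 272, 0]) cylinder(h = 387, r = 22);
translate([642, 272, 0]) cylinder(h = 387, r = 22);
translate([390, 484, 0]) cylinder(h = 387, r = 22);
translate([642, 484, 0]) cylinder(h = 387, r = 22);


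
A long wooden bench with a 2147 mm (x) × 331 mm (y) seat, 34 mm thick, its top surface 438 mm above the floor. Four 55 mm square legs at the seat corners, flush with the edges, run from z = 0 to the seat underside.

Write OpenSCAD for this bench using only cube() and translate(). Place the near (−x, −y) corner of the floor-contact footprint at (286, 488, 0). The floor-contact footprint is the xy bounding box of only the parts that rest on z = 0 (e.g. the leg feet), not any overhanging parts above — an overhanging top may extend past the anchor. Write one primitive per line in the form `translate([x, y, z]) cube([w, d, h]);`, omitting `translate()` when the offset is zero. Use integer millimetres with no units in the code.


translate([286, 488, 404]) cube([2147, 331, 34]);
translate([286, 488, 0]) cube([55, 55, 404]);
translate([286, 764, 0]) cube([55, 55, 404]);
translate([2378, 488, 0]) cube([55, 55, 404]);
translate([2378, 764, 0]) cube([55, 55, 404]);


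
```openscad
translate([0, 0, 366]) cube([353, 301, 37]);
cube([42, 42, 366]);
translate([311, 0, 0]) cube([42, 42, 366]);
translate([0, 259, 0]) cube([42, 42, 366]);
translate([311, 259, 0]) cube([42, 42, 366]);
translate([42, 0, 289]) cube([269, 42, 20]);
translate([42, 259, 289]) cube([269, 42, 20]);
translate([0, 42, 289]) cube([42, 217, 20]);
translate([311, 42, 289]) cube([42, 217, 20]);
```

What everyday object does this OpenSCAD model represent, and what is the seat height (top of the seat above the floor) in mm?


A stool. The seat height is 403 mm.

A 353×301×37 slab at z = 366 on four corner posts — a stool. The seat top is 366 + 37 = 403 mm.


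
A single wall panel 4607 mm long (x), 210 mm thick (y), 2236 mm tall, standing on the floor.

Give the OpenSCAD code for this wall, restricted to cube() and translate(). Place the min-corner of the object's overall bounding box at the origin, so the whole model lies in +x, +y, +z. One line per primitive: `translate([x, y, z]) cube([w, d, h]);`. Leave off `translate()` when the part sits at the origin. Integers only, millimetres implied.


cube([4607, 210, 2236]);


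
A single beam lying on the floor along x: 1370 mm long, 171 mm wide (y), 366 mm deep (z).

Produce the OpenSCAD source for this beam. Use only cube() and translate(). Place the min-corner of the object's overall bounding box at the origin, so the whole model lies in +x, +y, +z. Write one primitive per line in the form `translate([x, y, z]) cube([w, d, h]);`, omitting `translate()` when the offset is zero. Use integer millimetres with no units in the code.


cube([1370, 171, 366]);


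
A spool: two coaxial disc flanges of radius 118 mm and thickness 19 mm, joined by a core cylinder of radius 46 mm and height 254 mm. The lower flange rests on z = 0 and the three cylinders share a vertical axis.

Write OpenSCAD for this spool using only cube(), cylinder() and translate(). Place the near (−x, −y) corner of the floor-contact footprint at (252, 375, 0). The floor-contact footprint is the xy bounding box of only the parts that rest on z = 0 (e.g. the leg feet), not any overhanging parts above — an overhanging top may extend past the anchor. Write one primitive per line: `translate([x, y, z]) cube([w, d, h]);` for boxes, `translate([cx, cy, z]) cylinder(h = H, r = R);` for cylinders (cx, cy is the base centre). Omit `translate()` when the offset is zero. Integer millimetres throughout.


translate([370, 493, 0]) cylinder(h = 19, r = 118);
translate([370, 493, 19]) cylinder(h = 254, r = 46);
translate([370, 493, 273]) cylinder(h = 19, r = 118);


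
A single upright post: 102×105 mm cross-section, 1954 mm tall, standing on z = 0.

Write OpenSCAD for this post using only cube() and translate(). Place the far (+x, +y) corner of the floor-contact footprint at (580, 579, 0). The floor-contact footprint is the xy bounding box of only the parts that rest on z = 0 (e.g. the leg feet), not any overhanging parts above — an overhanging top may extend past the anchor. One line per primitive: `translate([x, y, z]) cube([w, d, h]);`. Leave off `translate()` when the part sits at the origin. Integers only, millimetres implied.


translate([478, 474, 0]) cube([102, 105, 1954]);


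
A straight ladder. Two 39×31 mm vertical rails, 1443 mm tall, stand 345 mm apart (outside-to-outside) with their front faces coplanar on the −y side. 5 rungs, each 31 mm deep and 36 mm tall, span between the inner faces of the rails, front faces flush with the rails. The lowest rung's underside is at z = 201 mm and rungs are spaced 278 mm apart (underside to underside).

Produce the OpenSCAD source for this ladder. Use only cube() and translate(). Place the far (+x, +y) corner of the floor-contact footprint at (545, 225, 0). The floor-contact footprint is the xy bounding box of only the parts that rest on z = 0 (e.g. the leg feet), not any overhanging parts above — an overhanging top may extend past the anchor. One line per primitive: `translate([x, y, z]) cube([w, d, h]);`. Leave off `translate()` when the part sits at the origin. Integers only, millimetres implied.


translate([200, 194, 0]) cube([39, 31, 1443]);
translate([506, 194, 0]) cube([39, 31, 1443]);
translate([239, 194, 201]) cube([267, 31, 36]);
translate([239, 194, 479]) cube([267, 31, 36]);
translate([239, 194, 757]) cube([267, 31, 36]);
translate([239, 194, 1035]) cube([267, 31, 36]);
translate([239, 194, 1313]) cube([267, 31, 36]);


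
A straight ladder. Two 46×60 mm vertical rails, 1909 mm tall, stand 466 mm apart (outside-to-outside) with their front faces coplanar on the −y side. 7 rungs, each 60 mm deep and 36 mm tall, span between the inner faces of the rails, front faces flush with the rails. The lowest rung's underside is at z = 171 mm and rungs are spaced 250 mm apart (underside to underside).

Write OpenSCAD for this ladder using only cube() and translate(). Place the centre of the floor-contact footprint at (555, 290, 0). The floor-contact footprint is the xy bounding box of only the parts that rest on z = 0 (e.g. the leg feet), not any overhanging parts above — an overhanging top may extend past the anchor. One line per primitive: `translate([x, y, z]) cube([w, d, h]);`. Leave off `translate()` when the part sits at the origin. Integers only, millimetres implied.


// rung span = 466 - 2*46 = 374
// rung[k] z = 171 + k*250
translate([322, 260, 0]) cube([46, 60, 1909]);
translate([742, 260, 0]) cube([46, 60, 1909]);
translate([368, 260, 171]) cube([374, 60, 36]);
translate([368, 260, 421]) cube([374, 60, 36]);
translate([368, 260, 671]) cube([374, 60, 36]);
translate([368, 260, 921]) cube([374, 60, 36]);
translate([368, 260, 1171]) cube([374, 60, 36]);
translate([368, 260, 1421]) cube([374, 60, 36]);
translate([368, 260, 1671]) cube([374, 60, 36]);


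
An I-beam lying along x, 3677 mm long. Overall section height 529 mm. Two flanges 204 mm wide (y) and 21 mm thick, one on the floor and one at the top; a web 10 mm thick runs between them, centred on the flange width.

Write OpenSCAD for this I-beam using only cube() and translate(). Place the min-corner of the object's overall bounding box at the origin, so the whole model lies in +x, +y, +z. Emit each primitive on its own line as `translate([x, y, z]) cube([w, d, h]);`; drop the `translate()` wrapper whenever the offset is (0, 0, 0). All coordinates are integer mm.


cube([3677, 204, 21]);
translate([0, 97, 21]) cube([3677, 10, 487]);
translate([0, 0, 508]) cube([3677, 204, 21]);


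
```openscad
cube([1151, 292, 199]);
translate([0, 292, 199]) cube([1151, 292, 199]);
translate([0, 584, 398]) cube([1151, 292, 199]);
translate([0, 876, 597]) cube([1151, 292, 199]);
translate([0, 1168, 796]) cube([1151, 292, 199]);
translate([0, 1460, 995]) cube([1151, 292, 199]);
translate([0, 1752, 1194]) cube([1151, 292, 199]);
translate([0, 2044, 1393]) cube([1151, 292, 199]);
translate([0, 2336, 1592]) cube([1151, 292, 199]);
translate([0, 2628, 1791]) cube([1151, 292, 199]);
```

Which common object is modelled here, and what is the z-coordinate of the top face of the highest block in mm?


A staircase. The total rise is 1990 mm.

10 identical blocks, each offset up and back from the previous — a staircase. Each step is 199 mm tall and there are 10 of them, so the total rise is 10 × 199 = 1990 mm.
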